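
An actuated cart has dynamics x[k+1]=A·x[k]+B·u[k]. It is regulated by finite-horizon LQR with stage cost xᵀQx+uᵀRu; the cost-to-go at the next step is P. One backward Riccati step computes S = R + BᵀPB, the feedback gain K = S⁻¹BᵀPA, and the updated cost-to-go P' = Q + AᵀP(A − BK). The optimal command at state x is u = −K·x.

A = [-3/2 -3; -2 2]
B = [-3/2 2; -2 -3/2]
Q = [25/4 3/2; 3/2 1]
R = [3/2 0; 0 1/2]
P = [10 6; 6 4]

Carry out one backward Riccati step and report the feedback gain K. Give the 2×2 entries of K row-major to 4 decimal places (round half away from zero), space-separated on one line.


BᵀP = [-27.0000 -17.0000; 11.0000 6.0000]
S = R + BᵀPB = [3/2 0; 0 1/2] + [74.5000 -28.5000; -28.5000 13.0000] = [76.0000 -28.5000; -28.5000 13.5000]
BᵀPA = [74.5000 47.0000; -28.5000 -21.0000]
K = S⁻¹·BᵀPA = [0.9053 0.1684; -0.2000 -1.2000]
A−BK = [0.2579 -0.3474; -0.4895 0.5368]
AᵀP(A−BK) = [1.3579 0.2526; 0.2526 0.8842]
P' = Q + AᵀP(A−BK) = [7.6079 1.7526; 1.7526 1.8842]
tr(P') = 9.4921

0.9053 0.1684 -0.2000 -1.2000


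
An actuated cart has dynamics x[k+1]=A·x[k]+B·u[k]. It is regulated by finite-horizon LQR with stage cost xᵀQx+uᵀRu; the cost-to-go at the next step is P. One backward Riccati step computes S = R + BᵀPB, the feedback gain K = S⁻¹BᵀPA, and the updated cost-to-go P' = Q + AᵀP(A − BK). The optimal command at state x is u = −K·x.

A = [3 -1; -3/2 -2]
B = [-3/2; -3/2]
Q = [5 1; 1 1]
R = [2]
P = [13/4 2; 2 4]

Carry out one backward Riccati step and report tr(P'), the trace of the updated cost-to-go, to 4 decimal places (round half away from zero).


BᵀP = [-7.8750 -9.0000]
S = R + BᵀPB = [2] + [25.3125] = [27.3125]
BᵀPA = [-10.1250 25.8750]
K = S⁻¹·BᵀPA = [-0.3707 0.9474]
A−BK = [2.4439 0.4211; -2.0561 -0.5789]
AᵀP(A−BK) = [16.4966 2.8421; 2.8421 2.7368]
P' = Q + AᵀP(A−BK) = [21.4966 3.8421; 3.8421 3.7368]
tr(P') = 25.2334

25.2334


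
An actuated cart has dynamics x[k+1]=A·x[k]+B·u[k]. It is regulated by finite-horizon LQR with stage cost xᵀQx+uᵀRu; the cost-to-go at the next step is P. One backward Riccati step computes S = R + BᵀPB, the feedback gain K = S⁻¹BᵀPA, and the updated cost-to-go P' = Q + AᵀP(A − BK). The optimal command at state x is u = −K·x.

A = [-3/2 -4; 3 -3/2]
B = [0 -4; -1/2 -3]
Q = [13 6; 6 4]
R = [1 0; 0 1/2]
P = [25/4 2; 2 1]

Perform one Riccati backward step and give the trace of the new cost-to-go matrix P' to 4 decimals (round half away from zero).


BᵀP = [-1.0000 -0.5000; -31.0000 -11.0000]
S = R + BᵀPB = [1 0; 0 1/2] + [0.2500 5.5000; 5.5000 157.0000] = [1.2500 5.5000; 5.5000 157.5000]
BᵀPA = [0.0000 4.7500; 13.5000 140.5000]
K = S⁻¹·BᵀPA = [-0.4456 -0.1478; 0.1013 0.8972]
A−BK = [-1.0949 -0.4111; 3.0810 1.1178]
AᵀP(A−BK) = [3.6953 1.3875; 1.3875 0.8920]
P' = Q + AᵀP(A−BK) = [16.6953 7.3875; 7.3875 4.8920]
tr(P') = 21.5873

21.5873


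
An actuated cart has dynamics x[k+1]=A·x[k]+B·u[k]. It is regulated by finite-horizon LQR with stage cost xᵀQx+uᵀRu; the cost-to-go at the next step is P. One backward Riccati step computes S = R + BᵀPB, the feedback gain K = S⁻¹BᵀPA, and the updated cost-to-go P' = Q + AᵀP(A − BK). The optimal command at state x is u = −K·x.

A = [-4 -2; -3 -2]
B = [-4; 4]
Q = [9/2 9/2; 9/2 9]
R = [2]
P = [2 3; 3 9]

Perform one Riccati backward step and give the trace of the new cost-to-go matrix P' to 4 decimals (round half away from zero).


133.8171

BᵀP = [4.0000 24.0000]
S = R + BᵀPB = [2] + [80.0000] = [82.0000]
BᵀPA = [-88.0000 -56.0000]
K = S⁻¹·BᵀPA = [-1.0732 -0.6829]
A−BK = [-8.2927 -4.7317; 1.2927 0.7317]
AᵀP(A−BK) = [90.5610 51.9024; 51.9024 29.7561]
P' = Q + AᵀP(A−BK) = [95.0610 56.4024; 56.4024 38.7561]
tr(P') = 133.8171


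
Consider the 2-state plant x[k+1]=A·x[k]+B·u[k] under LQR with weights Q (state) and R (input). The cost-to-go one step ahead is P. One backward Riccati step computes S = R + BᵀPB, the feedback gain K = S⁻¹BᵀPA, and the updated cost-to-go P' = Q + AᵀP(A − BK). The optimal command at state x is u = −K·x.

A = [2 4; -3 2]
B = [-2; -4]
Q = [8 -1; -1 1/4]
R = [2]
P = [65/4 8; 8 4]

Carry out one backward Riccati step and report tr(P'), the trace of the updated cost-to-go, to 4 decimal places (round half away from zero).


BᵀP = [-64.5000 -32.0000]
S = R + BᵀPB = [2] + [257.0000] = [259.0000]
BᵀPA = [-33.0000 -322.0000]
K = S⁻¹·BᵀPA = [-0.1274 -1.2432]
A−BK = [1.7452 1.5135; -3.5097 -2.9730]
AᵀP(A−BK) = [0.7954 0.9730; 0.9730 3.6757]
P' = Q + AᵀP(A−BK) = [8.7954 -0.0270; -0.0270 3.9257]
tr(P') = 12.7210

12.7210


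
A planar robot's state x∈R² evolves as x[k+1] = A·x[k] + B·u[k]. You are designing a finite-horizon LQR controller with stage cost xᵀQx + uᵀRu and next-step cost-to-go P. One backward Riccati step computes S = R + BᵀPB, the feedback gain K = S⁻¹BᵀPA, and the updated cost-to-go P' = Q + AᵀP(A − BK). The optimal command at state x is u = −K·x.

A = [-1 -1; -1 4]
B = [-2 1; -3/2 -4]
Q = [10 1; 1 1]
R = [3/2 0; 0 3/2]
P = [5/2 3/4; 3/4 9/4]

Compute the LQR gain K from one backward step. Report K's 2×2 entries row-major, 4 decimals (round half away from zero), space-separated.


BᵀP = [-6.1250 -4.8750; -0.5000 -8.2500]
S = R + BᵀPB = [3/2 0; 0 3/2] + [19.5625 13.3750; 13.3750 32.5000] = [21.0625 13.3750; 13.3750 34.0000]
BᵀPA = [11.0000 -13.3750; 8.7500 -32.5000]
K = S⁻¹·BᵀPA = [0.4783 -0.0373; 0.0692 -0.9412]
A−BK = [-0.1126 -0.1335; -0.0058 0.1792]
AᵀP(A−BK) = [0.3831 -0.1038; -0.1038 1.4118]
P' = Q + AᵀP(A−BK) = [10.3831 0.8962; 0.8962 2.4118]
tr(P') = 12.7949

0.4783 -0.0373 0.0692 -0.9412


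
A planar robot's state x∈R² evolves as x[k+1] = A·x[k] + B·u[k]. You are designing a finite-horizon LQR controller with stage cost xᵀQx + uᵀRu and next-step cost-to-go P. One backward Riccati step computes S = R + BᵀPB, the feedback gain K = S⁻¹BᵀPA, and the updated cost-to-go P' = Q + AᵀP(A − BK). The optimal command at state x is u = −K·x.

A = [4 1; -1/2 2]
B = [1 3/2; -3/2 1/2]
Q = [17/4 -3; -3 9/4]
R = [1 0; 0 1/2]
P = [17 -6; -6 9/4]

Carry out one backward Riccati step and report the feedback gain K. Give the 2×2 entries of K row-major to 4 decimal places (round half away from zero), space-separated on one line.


BᵀP = [26.0000 -9.3750; 22.5000 -7.8750]
S = R + BᵀPB = [1 0; 0 1/2] + [40.0625 34.3125; 34.3125 29.8125] = [41.0625 34.3125; 34.3125 30.3125]
BᵀPA = [108.6875 7.2500; 93.9375 6.7500]
K = S⁻¹·BᵀPA = [1.0594 -0.1758; 1.8998 0.4217]
A−BK = [0.0909 0.5433; 0.1392 1.5254]
AᵀP(A−BK) = [2.9592 0.2459; 0.2459 0.4282]
P' = Q + AᵀP(A−BK) = [7.2092 -2.7541; -2.7541 2.6782]
tr(P') = 9.8874

1.0594 -0.1758 1.8998 0.4217


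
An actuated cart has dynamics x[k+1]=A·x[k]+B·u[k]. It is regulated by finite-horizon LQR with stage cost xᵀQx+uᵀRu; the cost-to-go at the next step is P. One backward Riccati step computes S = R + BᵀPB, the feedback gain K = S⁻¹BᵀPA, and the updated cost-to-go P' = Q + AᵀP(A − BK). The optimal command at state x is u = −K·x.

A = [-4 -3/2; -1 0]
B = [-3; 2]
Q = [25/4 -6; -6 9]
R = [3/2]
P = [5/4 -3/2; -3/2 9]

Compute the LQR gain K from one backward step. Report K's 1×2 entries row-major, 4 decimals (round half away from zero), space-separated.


BᵀP = [-6.7500 22.5000]
S = R + BᵀPB = [3/2] + [65.2500] = [66.7500]
BᵀPA = [4.5000 10.1250]
K = S⁻¹·BᵀPA = [0.0674 0.1517]
A−BK = [-3.7978 -1.0449; -1.1348 -0.3034]
AᵀP(A−BK) = [16.6966 4.5674; 4.5674 1.2767]
P' = Q + AᵀP(A−BK) = [22.9466 -1.4326; -1.4326 10.2767]
tr(P') = 33.2233

0.0674 0.1517


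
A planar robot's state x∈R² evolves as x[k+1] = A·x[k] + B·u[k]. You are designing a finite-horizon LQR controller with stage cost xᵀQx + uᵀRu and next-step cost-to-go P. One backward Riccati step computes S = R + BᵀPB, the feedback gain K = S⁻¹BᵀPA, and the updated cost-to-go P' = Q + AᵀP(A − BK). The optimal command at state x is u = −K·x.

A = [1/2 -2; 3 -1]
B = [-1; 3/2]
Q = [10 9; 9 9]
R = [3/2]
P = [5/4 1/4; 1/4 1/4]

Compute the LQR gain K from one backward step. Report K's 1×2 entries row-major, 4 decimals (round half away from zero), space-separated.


-0.0244 0.6341

BᵀP = [-0.8750 0.1250]
S = R + BᵀPB = [3/2] + [1.0625] = [2.5625]
BᵀPA = [-0.0625 1.6250]
K = S⁻¹·BᵀPA = [-0.0244 0.6341]
A−BK = [0.4756 -1.3659; 3.0366 -1.9512]
AᵀP(A−BK) = [3.3110 -3.5854; -3.5854 5.2195]
P' = Q + AᵀP(A−BK) = [13.3110 5.4146; 5.4146 14.2195]
tr(P') = 27.5305


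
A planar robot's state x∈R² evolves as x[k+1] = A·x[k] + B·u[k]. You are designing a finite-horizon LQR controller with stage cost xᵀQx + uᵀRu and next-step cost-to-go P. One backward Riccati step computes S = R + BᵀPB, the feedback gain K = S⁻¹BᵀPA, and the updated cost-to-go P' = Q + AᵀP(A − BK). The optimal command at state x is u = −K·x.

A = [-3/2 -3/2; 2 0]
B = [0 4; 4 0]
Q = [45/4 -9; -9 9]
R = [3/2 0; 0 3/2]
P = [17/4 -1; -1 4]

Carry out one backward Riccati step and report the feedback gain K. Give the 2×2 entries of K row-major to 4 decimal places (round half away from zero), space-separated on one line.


0.4900 0.0021 -0.3692 -0.3664

BᵀP = [-4.0000 16.0000; 17.0000 -4.0000]
S = R + BᵀPB = [3/2 0; 0 3/2] + [64.0000 -16.0000; -16.0000 68.0000] = [65.5000 -16.0000; -16.0000 69.5000]
BᵀPA = [38.0000 6.0000; -33.5000 -25.5000]
K = S⁻¹·BᵀPA = [0.4900 0.0021; -0.3692 -0.3664]
A−BK = [-0.0231 -0.0343; 0.0402 -0.0084]
AᵀP(A−BK) = [0.5752 0.2077; 0.2077 0.2061]
P' = Q + AᵀP(A−BK) = [11.8252 -8.7923; -8.7923 9.2061]
tr(P') = 21.0313


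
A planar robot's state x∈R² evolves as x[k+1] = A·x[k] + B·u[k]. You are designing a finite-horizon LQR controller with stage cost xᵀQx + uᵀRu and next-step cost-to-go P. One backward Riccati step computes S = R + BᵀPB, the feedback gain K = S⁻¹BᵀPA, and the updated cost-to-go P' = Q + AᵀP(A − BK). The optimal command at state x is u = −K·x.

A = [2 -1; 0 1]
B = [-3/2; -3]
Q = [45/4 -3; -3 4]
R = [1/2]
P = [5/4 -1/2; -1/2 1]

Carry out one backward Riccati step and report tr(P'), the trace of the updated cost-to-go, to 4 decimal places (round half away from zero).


BᵀP = [-0.3750 -2.2500]
S = R + BᵀPB = [1/2] + [7.3125] = [7.8125]
BᵀPA = [-0.7500 -1.8750]
K = S⁻¹·BᵀPA = [-0.0960 -0.2400]
A−BK = [1.8560 -1.3600; -0.2880 0.2800]
AᵀP(A−BK) = [4.9280 -3.6800; -3.6800 2.8000]
P' = Q + AᵀP(A−BK) = [16.1780 -6.6800; -6.6800 6.8000]
tr(P') = 22.9780

22.9780


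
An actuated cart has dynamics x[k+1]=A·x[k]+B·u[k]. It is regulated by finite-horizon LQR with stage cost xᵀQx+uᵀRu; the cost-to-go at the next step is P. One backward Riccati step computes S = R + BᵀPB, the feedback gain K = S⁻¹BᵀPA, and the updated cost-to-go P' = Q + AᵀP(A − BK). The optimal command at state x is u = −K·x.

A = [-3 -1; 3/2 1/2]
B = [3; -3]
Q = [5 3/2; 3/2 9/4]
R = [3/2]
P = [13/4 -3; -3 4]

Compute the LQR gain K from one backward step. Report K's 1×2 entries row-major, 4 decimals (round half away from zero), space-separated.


BᵀP = [18.7500 -21.0000]
S = R + BᵀPB = [3/2] + [119.2500] = [120.7500]
BᵀPA = [-87.7500 -29.2500]
K = S⁻¹·BᵀPA = [-0.7267 -0.2422]
A−BK = [-0.8199 -0.2733; -0.6801 -0.2267]
AᵀP(A−BK) = [1.4814 0.4938; 0.4938 0.1646]
P' = Q + AᵀP(A−BK) = [6.4814 1.9938; 1.9938 2.4146]
tr(P') = 8.8960

-0.7267 -0.2422


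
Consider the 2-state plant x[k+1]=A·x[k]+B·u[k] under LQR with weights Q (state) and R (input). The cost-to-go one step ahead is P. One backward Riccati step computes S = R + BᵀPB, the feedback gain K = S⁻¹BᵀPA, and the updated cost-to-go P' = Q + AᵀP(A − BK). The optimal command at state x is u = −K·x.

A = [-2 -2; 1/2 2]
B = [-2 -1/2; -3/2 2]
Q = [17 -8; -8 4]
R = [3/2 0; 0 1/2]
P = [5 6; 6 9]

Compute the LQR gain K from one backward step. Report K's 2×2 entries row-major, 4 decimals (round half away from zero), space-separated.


BᵀP = [-19.0000 -25.5000; 9.5000 15.0000]
S = R + BᵀPB = [3/2 0; 0 1/2] + [76.2500 -41.5000; -41.5000 25.2500] = [77.7500 -41.5000; -41.5000 25.7500]
BᵀPA = [25.2500 -13.0000; -11.5000 11.0000]
K = S⁻¹·BᵀPA = [0.6180 0.4351; 0.5495 1.1284]
A−BK = [-0.4892 -0.5656; 0.3281 0.3958]
AᵀP(A−BK) = [0.9633 0.9904; 0.9904 1.2437]
P' = Q + AᵀP(A−BK) = [17.9633 -7.0096; -7.0096 5.2437]
tr(P') = 23.2069

0.6180 0.4351 0.5495 1.1284


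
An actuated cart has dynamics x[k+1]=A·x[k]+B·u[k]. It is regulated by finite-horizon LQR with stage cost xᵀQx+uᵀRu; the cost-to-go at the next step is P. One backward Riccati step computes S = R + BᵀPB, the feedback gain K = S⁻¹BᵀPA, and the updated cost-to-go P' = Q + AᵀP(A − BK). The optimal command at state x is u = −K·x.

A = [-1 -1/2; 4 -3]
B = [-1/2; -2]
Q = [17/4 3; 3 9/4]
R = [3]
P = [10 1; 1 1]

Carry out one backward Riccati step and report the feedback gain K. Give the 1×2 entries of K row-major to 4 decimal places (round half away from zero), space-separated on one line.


-0.2609 0.9565

BᵀP = [-7.0000 -2.5000]
S = R + BᵀPB = [3] + [8.5000] = [11.5000]
BᵀPA = [-3.0000 11.0000]
K = S⁻¹·BᵀPA = [-0.2609 0.9565]
A−BK = [-1.1304 -0.0217; 3.4783 -1.0870]
AᵀP(A−BK) = [17.2174 -3.1304; -3.1304 3.9783]
P' = Q + AᵀP(A−BK) = [21.4674 -0.1304; -0.1304 6.2283]
tr(P') = 27.6957


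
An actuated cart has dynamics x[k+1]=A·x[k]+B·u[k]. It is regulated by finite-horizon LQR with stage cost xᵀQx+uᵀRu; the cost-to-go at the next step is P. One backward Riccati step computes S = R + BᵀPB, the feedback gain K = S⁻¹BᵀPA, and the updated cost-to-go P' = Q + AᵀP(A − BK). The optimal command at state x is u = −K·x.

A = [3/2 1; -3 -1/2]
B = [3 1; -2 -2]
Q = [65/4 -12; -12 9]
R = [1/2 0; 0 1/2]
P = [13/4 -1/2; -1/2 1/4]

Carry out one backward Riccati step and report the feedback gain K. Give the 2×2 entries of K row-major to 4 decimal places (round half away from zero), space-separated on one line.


0.3627 0.3033 0.5963 0.0410

BᵀP = [10.7500 -2.0000; 4.2500 -1.0000]
S = R + BᵀPB = [1/2 0; 0 1/2] + [36.2500 14.7500; 14.7500 6.2500] = [36.7500 14.7500; 14.7500 6.7500]
BᵀPA = [22.1250 11.7500; 9.3750 4.7500]
K = S⁻¹·BᵀPA = [0.3627 0.3033; 0.5963 0.0410]
A−BK = [-0.1844 0.0492; -1.0820 0.1885]
AᵀP(A−BK) = [0.4472 0.0307; 0.0307 0.0543]
P' = Q + AᵀP(A−BK) = [16.6972 -11.9693; -11.9693 9.0543]
tr(P') = 25.7515


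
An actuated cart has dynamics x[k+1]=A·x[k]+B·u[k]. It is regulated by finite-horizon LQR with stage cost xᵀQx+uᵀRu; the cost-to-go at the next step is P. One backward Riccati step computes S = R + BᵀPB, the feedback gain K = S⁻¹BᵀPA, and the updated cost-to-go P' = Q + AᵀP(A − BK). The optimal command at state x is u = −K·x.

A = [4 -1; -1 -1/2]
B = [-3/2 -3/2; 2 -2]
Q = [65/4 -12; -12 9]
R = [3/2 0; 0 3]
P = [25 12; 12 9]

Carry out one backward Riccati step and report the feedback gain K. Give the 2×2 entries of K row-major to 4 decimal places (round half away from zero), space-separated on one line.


-1.4807 0.2008 -1.0763 0.4510

BᵀP = [-13.5000 0.0000; -61.5000 -36.0000]
S = R + BᵀPB = [3/2 0; 0 3] + [20.2500 20.2500; 20.2500 164.2500] = [21.7500 20.2500; 20.2500 167.2500]
BᵀPA = [-54.0000 13.5000; -210.0000 79.5000]
K = S⁻¹·BᵀPA = [-1.4807 0.2008; -1.0763 0.4510]
A−BK = [0.1645 -0.0223; -0.1914 0.0005]
AᵀP(A−BK) = [7.0146 -1.9427; -1.9427 0.6829]
P' = Q + AᵀP(A−BK) = [23.2646 -13.9427; -13.9427 9.6829]
tr(P') = 32.9475


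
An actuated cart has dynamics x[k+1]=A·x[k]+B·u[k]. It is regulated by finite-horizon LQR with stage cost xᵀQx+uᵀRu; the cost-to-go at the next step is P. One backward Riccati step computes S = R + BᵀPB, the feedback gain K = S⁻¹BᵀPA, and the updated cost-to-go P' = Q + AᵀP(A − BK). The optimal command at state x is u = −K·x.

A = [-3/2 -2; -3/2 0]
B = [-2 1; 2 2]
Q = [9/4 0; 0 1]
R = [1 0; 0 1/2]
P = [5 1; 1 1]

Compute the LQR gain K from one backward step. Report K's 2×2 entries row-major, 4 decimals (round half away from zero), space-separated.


BᵀP = [-8.0000 0.0000; 7.0000 3.0000]
S = R + BᵀPB = [1 0; 0 1/2] + [16.0000 -8.0000; -8.0000 13.0000] = [17.0000 -8.0000; -8.0000 13.5000]
BᵀPA = [12.0000 16.0000; -15.0000 -14.0000]
K = S⁻¹·BᵀPA = [0.2538 0.6284; -0.9607 -0.6647]
A−BK = [-0.0317 -0.0785; -0.0861 0.0725]
AᵀP(A−BK) = [0.5438 0.4894; 0.4894 0.6405]
P' = Q + AᵀP(A−BK) = [2.7938 0.4894; 0.4894 1.6405]
tr(P') = 4.4343

0.2538 0.6284 -0.9607 -0.6647


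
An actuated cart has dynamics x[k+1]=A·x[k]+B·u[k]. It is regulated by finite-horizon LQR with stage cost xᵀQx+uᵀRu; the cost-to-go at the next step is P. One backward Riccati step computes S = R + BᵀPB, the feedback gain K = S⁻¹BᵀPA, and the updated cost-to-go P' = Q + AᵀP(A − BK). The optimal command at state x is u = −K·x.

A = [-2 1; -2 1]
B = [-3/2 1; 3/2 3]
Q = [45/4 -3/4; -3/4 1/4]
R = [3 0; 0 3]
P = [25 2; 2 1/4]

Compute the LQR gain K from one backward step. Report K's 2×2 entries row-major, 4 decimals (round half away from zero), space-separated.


0.7880 -0.3940 -0.8073 0.4036

BᵀP = [-34.5000 -2.6250; 31.0000 2.7500]
S = R + BᵀPB = [3 0; 0 3] + [47.8125 -42.3750; -42.3750 39.2500] = [50.8125 -42.3750; -42.3750 42.2500]
BᵀPA = [74.2500 -37.1250; -67.5000 33.7500]
K = S⁻¹·BᵀPA = [0.7880 -0.3940; -0.8073 0.4036]
A−BK = [-0.0107 0.0053; -0.7603 0.3801]
AᵀP(A−BK) = [3.9979 -1.9989; -1.9989 0.9995]
P' = Q + AᵀP(A−BK) = [15.2479 -2.7489; -2.7489 1.2495]
tr(P') = 16.4973


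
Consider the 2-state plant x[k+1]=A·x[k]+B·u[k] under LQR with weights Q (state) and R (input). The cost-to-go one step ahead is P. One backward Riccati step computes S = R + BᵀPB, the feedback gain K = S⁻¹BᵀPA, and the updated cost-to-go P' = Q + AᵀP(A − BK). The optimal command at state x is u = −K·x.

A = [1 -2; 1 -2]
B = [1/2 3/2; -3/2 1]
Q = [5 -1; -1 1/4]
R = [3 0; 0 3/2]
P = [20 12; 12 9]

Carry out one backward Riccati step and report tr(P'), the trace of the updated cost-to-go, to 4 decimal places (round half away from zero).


9.5674

BᵀP = [-8.0000 -7.5000; 42.0000 27.0000]
S = R + BᵀPB = [3 0; 0 3/2] + [7.2500 -19.5000; -19.5000 90.0000] = [10.2500 -19.5000; -19.5000 91.5000]
BᵀPA = [-15.5000 31.0000; 69.0000 -138.0000]
K = S⁻¹·BᵀPA = [-0.1305 0.2609; 0.7263 -1.4526]
A−BK = [-0.0242 0.0484; 0.0780 -0.1560]
AᵀP(A−BK) = [0.8635 -1.7270; -1.7270 3.4539]
P' = Q + AᵀP(A−BK) = [5.8635 -2.7270; -2.7270 3.7039]
tr(P') = 9.5674


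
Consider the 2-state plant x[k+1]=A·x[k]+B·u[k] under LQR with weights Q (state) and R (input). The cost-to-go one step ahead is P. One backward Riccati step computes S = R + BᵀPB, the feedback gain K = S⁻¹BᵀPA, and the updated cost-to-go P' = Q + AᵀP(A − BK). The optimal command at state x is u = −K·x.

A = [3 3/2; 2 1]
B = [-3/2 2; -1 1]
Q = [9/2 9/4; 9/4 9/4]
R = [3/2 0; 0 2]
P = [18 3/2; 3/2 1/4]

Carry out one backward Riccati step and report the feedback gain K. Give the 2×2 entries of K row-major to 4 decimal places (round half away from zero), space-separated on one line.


-0.8614 -0.4307 0.8442 0.4221

BᵀP = [-28.5000 -2.5000; 37.5000 3.2500]
S = R + BᵀPB = [3/2 0; 0 2] + [45.2500 -59.5000; -59.5000 78.2500] = [46.7500 -59.5000; -59.5000 80.2500]
BᵀPA = [-90.5000 -45.2500; 119.0000 59.5000]
K = S⁻¹·BᵀPA = [-0.8614 -0.4307; 0.8442 0.4221]
A−BK = [0.0195 0.0098; 0.2944 0.1472]
AᵀP(A−BK) = [2.5841 1.2920; 1.2920 0.6460]
P' = Q + AᵀP(A−BK) = [7.0841 3.5420; 3.5420 2.8960]
tr(P') = 9.9801


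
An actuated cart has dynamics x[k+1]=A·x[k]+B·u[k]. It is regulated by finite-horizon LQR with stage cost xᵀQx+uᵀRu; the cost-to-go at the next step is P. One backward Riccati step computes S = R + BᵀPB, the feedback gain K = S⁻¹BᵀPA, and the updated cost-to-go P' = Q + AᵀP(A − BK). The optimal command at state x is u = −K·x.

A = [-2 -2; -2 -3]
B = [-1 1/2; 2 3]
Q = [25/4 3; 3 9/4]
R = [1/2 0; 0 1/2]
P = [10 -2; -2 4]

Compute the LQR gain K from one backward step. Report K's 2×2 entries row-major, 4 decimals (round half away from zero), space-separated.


BᵀP = [-14.0000 10.0000; -1.0000 11.0000]
S = R + BᵀPB = [1/2 0; 0 1/2] + [34.0000 23.0000; 23.0000 32.5000] = [34.5000 23.0000; 23.0000 33.0000]
BᵀPA = [8.0000 -2.0000; -20.0000 -31.0000]
K = S⁻¹·BᵀPA = [1.1879 1.0615; -1.4340 -1.6792]
A−BK = [-0.0952 -0.0989; -0.0738 -0.0853]
AᵀP(A−BK) = [1.8179 1.9229; 1.9229 2.0664]
P' = Q + AᵀP(A−BK) = [8.0679 4.9229; 4.9229 4.3164]
tr(P') = 12.3843

1.1879 1.0615 -1.4340 -1.6792


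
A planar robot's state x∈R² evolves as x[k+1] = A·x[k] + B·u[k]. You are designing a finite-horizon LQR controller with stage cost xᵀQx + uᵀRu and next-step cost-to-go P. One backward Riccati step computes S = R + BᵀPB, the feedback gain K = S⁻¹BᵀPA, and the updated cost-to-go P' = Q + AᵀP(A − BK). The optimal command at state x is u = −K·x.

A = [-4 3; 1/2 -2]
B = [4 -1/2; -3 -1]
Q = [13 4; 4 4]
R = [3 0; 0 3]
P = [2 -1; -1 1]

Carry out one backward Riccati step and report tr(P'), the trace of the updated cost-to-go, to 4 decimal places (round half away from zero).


BᵀP = [11.0000 -7.0000; 0.0000 -0.5000]
S = R + BᵀPB = [3 0; 0 3] + [65.0000 1.5000; 1.5000 0.5000] = [68.0000 1.5000; 1.5000 3.5000]
BᵀPA = [-47.5000 47.0000; -0.2500 1.0000]
K = S⁻¹·BᵀPA = [-0.7036 0.6914; 0.2301 -0.0106]
A−BK = [-1.0705 0.2291; -1.3807 0.0636]
AᵀP(A−BK) = [2.8863 -1.6607; -1.6607 1.5143]
P' = Q + AᵀP(A−BK) = [15.8863 2.3393; 2.3393 5.5143]
tr(P') = 21.4006

21.4006


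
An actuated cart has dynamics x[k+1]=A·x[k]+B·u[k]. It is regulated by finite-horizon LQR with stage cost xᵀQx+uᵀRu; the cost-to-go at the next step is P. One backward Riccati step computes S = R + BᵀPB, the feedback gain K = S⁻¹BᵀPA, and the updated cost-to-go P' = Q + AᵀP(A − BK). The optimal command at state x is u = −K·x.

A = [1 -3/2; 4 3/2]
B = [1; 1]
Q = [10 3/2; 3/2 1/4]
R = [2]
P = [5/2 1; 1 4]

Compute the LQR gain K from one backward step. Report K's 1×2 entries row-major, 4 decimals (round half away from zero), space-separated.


2.2381 0.2143

BᵀP = [3.5000 5.0000]
S = R + BᵀPB = [2] + [8.5000] = [10.5000]
BᵀPA = [23.5000 2.2500]
K = S⁻¹·BᵀPA = [2.2381 0.2143]
A−BK = [-1.2381 -1.7143; 1.7619 1.2857]
AᵀP(A−BK) = [21.9048 10.7143; 10.7143 9.6429]
P' = Q + AᵀP(A−BK) = [31.9048 12.2143; 12.2143 9.8929]
tr(P') = 41.7976


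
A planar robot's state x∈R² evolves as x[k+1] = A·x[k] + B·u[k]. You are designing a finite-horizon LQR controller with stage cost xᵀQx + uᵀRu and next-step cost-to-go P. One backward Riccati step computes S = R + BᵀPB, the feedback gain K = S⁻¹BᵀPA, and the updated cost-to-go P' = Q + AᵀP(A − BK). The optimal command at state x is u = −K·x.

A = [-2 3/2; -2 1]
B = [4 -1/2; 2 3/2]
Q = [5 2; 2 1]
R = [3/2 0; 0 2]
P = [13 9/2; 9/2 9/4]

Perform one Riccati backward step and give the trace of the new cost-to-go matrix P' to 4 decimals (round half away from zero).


7.0251

BᵀP = [61.0000 22.5000; 0.2500 1.1250]
S = R + BᵀPB = [3/2 0; 0 2] + [289.0000 3.2500; 3.2500 1.5625] = [290.5000 3.2500; 3.2500 3.5625]
BᵀPA = [-167.0000 114.0000; -2.7500 1.5000]
K = S⁻¹·BᵀPA = [-0.5721 0.3917; -0.2500 0.0637]
A−BK = [0.1633 -0.0350; -0.4808 0.1210]
AᵀP(A−BK) = [0.7761 -0.4086; -0.4086 0.2490]
P' = Q + AᵀP(A−BK) = [5.7761 1.5914; 1.5914 1.2490]
tr(P') = 7.0251


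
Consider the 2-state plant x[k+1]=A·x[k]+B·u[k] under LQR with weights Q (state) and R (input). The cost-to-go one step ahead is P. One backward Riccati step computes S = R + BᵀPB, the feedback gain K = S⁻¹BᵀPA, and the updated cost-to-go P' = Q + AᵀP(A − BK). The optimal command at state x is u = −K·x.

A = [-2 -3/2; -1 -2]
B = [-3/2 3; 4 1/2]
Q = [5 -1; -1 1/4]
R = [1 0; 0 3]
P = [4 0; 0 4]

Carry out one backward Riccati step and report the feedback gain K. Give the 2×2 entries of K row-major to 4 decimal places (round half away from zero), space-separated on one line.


BᵀP = [-6.0000 16.0000; 12.0000 2.0000]
S = R + BᵀPB = [1 0; 0 3] + [73.0000 -10.0000; -10.0000 37.0000] = [74.0000 -10.0000; -10.0000 40.0000]
BᵀPA = [-4.0000 -23.0000; -26.0000 -22.0000]
K = S⁻¹·BᵀPA = [-0.1469 -0.3986; -0.6867 -0.6497]
A−BK = [-0.1601 -0.1490; -0.0692 -0.0808]
AᵀP(A−BK) = [1.5580 1.5147; 1.5147 1.5399]
P' = Q + AᵀP(A−BK) = [6.5580 0.5147; 0.5147 1.7899]
tr(P') = 8.3479

-0.1469 -0.3986 -0.6867 -0.6497


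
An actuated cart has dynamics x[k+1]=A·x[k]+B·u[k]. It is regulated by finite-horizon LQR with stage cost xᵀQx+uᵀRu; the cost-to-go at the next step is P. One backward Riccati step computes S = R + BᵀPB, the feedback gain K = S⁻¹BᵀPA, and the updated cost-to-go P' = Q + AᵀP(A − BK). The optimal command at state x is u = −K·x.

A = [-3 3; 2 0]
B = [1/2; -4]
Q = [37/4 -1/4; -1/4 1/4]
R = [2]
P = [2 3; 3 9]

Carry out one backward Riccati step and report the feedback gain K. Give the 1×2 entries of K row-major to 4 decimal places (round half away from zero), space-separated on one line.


-0.2677 -0.2454

BᵀP = [-11.0000 -34.5000]
S = R + BᵀPB = [2] + [132.5000] = [134.5000]
BᵀPA = [-36.0000 -33.0000]
K = S⁻¹·BᵀPA = [-0.2677 -0.2454]
A−BK = [-2.8662 3.1227; 0.9294 -0.9814]
AᵀP(A−BK) = [8.3643 -8.8327; -8.8327 9.9033]
P' = Q + AᵀP(A−BK) = [17.6143 -9.0827; -9.0827 10.1533]
tr(P') = 27.7677


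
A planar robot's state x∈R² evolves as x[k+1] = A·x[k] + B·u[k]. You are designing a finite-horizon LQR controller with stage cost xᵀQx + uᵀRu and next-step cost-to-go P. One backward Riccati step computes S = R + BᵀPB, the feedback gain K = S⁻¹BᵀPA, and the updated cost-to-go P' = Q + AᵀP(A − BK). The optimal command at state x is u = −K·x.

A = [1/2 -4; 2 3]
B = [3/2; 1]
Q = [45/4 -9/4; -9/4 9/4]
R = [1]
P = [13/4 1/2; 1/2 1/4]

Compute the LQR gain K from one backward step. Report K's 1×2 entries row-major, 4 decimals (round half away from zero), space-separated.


0.4658 -1.8385

BᵀP = [5.3750 1.0000]
S = R + BᵀPB = [1] + [9.0625] = [10.0625]
BᵀPA = [4.6875 -18.5000]
K = S⁻¹·BᵀPA = [0.4658 -1.8385]
A−BK = [-0.1988 -1.2422; 1.5342 4.8385]
AᵀP(A−BK) = [0.6289 0.3680; 0.3680 8.2376]
P' = Q + AᵀP(A−BK) = [11.8789 -1.8820; -1.8820 10.4876]
tr(P') = 22.3665


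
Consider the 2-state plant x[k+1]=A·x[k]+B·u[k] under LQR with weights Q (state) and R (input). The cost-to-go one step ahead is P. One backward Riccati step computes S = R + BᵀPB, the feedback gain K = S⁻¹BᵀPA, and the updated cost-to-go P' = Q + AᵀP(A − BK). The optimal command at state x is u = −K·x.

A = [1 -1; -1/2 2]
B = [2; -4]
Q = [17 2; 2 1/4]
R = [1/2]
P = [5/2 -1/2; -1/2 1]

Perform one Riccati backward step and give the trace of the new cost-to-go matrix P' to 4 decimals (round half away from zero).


18.0072

BᵀP = [7.0000 -5.0000]
S = R + BᵀPB = [1/2] + [34.0000] = [34.5000]
BᵀPA = [9.5000 -17.0000]
K = S⁻¹·BᵀPA = [0.2754 -0.4928]
A−BK = [0.4493 -0.0145; 0.6014 0.0290]
AᵀP(A−BK) = [0.6341 -0.0688; -0.0688 0.1232]
P' = Q + AᵀP(A−BK) = [17.6341 1.9312; 1.9312 0.3732]
tr(P') = 18.0072


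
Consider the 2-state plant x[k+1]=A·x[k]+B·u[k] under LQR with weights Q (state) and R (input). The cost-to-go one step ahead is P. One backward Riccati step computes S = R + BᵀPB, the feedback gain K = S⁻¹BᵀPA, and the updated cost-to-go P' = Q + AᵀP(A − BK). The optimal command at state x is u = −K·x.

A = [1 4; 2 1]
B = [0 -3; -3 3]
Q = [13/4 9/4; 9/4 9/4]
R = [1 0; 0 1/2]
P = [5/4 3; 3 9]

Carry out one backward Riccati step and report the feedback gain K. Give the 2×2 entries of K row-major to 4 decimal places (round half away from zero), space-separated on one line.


BᵀP = [-9.0000 -27.0000; 5.2500 18.0000]
S = R + BᵀPB = [1 0; 0 1/2] + [81.0000 -54.0000; -54.0000 38.2500] = [82.0000 -54.0000; -54.0000 38.7500]
BᵀPA = [-63.0000 -63.0000; 41.2500 39.0000]
K = S⁻¹·BᵀPA = [-0.8174 -1.2820; -0.0746 -0.7801]
A−BK = [0.7763 1.6597; -0.2285 -0.5057]
AᵀP(A−BK) = [0.8298 1.4120; 1.4120 2.6568]
P' = Q + AᵀP(A−BK) = [4.0798 3.6620; 3.6620 4.9068]
tr(P') = 8.9866

-0.8174 -1.2820 -0.0746 -0.7801


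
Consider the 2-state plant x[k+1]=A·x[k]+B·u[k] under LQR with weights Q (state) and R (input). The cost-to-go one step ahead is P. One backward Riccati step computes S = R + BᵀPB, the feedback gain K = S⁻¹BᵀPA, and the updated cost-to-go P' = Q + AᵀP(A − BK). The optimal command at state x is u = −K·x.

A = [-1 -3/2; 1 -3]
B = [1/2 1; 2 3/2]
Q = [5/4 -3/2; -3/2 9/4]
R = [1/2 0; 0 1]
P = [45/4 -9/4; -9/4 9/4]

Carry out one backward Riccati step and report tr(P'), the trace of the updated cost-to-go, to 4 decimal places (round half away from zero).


9.4401

BᵀP = [1.1250 3.3750; 7.8750 1.1250]
S = R + BᵀPB = [1/2 0; 0 1] + [7.3125 6.1875; 6.1875 9.5625] = [7.8125 6.1875; 6.1875 10.5625]
BᵀPA = [2.2500 -11.8125; -6.7500 -15.1875]
K = S⁻¹·BᵀPA = [1.4815 -0.6962; -1.5069 -1.0300]
A−BK = [-0.2338 -0.1219; 0.2974 -0.0625]
AᵀP(A−BK) = [4.4952 1.3638; 1.3638 1.4449]
P' = Q + AᵀP(A−BK) = [5.7452 -0.1362; -0.1362 3.6949]
tr(P') = 9.4401


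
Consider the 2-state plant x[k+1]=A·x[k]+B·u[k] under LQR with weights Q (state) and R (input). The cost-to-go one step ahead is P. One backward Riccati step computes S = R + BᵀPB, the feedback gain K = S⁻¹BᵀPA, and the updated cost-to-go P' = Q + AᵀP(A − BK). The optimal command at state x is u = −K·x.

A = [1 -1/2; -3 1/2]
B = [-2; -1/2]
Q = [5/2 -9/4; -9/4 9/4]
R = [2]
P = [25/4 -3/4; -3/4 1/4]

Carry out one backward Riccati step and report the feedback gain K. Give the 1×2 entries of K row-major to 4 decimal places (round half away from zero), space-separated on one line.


BᵀP = [-12.1250 1.3750]
S = R + BᵀPB = [2] + [23.5625] = [25.5625]
BᵀPA = [-16.2500 6.7500]
K = S⁻¹·BᵀPA = [-0.6357 0.2641]
A−BK = [-0.2714 0.0281; -3.3178 0.6320]
AᵀP(A−BK) = [2.6699 -0.7090; -0.7090 0.2176]
P' = Q + AᵀP(A−BK) = [5.1699 -2.9590; -2.9590 2.4676]
tr(P') = 7.6375

-0.6357 0.2641


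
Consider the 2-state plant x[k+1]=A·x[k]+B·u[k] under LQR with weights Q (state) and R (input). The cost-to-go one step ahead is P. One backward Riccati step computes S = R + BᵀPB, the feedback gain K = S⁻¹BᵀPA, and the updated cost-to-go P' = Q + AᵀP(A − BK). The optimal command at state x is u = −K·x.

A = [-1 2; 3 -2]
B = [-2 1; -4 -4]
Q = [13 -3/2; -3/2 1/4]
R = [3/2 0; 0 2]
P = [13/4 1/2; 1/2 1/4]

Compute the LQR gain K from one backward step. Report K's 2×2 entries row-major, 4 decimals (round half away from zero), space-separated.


BᵀP = [-8.5000 -2.0000; 1.2500 -0.5000]
S = R + BᵀPB = [3/2 0; 0 2] + [25.0000 -0.5000; -0.5000 3.2500] = [26.5000 -0.5000; -0.5000 5.2500]
BᵀPA = [2.5000 -13.0000; -2.7500 3.5000]
K = S⁻¹·BᵀPA = [0.0846 -0.4788; -0.5158 0.6211]
A−BK = [-0.3150 0.4212; 1.2754 -1.4311]
AᵀP(A−BK) = [0.8702 -1.0950; -1.0950 1.6013]
P' = Q + AᵀP(A−BK) = [13.8702 -2.5950; -2.5950 1.8513]
tr(P') = 15.7214

0.0846 -0.4788 -0.5158 0.6211


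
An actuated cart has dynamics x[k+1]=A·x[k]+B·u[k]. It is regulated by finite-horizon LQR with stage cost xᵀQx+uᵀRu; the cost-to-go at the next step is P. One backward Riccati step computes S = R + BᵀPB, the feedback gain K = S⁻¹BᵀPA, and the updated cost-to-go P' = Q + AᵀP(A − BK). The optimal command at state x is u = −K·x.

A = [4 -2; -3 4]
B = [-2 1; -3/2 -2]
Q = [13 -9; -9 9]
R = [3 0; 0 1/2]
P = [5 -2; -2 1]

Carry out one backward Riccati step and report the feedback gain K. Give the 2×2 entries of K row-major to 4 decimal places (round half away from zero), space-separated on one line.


-0.5149 0.1366 2.3898 -1.8492

BᵀP = [-7.0000 2.5000; 9.0000 -4.0000]
S = R + BᵀPB = [3 0; 0 1/2] + [10.2500 -12.0000; -12.0000 17.0000] = [13.2500 -12.0000; -12.0000 17.5000]
BᵀPA = [-35.5000 24.0000; 48.0000 -34.0000]
K = S⁻¹·BᵀPA = [-0.5149 0.1366; 2.3898 -1.8492]
A−BK = [0.5804 0.1223; 1.0071 0.5064]
AᵀP(A−BK) = [4.0114 -2.3898; -2.3898 1.8492]
P' = Q + AᵀP(A−BK) = [17.0114 -11.3898; -11.3898 10.8492]
tr(P') = 27.8606


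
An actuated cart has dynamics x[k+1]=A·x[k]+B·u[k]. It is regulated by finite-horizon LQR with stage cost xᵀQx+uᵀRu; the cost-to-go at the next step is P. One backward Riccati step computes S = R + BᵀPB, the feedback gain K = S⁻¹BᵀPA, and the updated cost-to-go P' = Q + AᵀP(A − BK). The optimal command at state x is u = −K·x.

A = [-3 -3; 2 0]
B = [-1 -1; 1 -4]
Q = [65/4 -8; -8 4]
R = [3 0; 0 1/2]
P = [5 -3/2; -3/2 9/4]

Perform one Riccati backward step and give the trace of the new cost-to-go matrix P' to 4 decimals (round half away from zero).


49.7533

BᵀP = [-6.5000 3.7500; 1.0000 -7.5000]
S = R + BᵀPB = [3 0; 0 1/2] + [10.2500 -8.5000; -8.5000 29.0000] = [13.2500 -8.5000; -8.5000 29.5000]
BᵀPA = [27.0000 19.5000; -18.0000 -3.0000]
K = S⁻¹·BᵀPA = [2.0196 1.7254; -0.0282 0.3954]
A−BK = [-1.0086 -0.8792; -0.1326 -0.1436]
AᵀP(A−BK) = [16.9619 14.5328; 14.5328 12.5414]
P' = Q + AᵀP(A−BK) = [33.2119 6.5328; 6.5328 16.5414]
tr(P') = 49.7533


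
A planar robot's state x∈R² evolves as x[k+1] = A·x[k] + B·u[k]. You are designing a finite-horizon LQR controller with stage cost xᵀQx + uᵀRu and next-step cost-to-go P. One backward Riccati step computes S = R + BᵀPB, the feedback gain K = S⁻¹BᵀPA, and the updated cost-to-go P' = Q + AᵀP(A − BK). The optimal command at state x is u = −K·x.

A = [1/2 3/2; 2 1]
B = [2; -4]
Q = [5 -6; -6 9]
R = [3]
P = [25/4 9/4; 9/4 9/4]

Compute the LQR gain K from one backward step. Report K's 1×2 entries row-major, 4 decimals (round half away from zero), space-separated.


-0.2589 0.0268

BᵀP = [3.5000 -4.5000]
S = R + BᵀPB = [3] + [25.0000] = [28.0000]
BᵀPA = [-7.2500 0.7500]
K = S⁻¹·BᵀPA = [-0.2589 0.0268]
A−BK = [1.0179 1.4464; 0.9643 1.1071]
AᵀP(A−BK) = [13.1853 17.2567; 17.2567 23.0424]
P' = Q + AᵀP(A−BK) = [18.1853 11.2567; 11.2567 32.0424]
tr(P') = 50.2277


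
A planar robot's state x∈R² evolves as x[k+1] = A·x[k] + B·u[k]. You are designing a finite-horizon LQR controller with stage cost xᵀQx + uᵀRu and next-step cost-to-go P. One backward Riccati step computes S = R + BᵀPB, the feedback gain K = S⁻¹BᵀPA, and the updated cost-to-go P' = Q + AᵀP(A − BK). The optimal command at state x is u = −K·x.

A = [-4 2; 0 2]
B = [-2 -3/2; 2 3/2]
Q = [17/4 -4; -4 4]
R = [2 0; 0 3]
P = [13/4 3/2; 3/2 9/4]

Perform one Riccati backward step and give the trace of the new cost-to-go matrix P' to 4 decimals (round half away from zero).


BᵀP = [-3.5000 1.5000; -2.6250 1.1250]
S = R + BᵀPB = [2 0; 0 3] + [10.0000 7.5000; 7.5000 5.6250] = [12.0000 7.5000; 7.5000 8.6250]
BᵀPA = [14.0000 -4.0000; 10.5000 -3.0000]
K = S⁻¹·BᵀPA = [0.8889 -0.2540; 0.4444 -0.1270]
A−BK = [-1.5556 1.3016; -2.4444 2.6984]
AᵀP(A−BK) = [34.8889 -33.1111; -33.1111 32.6032]
P' = Q + AᵀP(A−BK) = [39.1389 -37.1111; -37.1111 36.6032]
tr(P') = 75.7421

75.7421


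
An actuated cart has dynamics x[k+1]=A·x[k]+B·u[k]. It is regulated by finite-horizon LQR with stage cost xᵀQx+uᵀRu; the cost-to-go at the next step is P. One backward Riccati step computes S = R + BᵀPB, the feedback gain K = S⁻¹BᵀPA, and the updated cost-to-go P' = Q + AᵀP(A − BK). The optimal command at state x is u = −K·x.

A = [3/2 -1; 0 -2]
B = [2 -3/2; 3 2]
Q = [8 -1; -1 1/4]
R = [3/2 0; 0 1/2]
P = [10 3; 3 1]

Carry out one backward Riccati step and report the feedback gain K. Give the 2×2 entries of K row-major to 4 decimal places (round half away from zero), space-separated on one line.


BᵀP = [29.0000 9.0000; -9.0000 -2.5000]
S = R + BᵀPB = [3/2 0; 0 1/2] + [85.0000 -25.5000; -25.5000 8.5000] = [86.5000 -25.5000; -25.5000 9.0000]
BᵀPA = [43.5000 -47.0000; -13.5000 14.0000]
K = S⁻¹·BᵀPA = [0.3684 -0.5146; -0.4561 0.0975]
A−BK = [0.0789 0.1754; -0.1930 -0.6511]
AᵀP(A−BK) = [0.3158 -0.2982; -0.2982 0.4483]
P' = Q + AᵀP(A−BK) = [8.3158 -1.2982; -1.2982 0.6983]
tr(P') = 9.0141

0.3684 -0.5146 -0.4561 0.0975


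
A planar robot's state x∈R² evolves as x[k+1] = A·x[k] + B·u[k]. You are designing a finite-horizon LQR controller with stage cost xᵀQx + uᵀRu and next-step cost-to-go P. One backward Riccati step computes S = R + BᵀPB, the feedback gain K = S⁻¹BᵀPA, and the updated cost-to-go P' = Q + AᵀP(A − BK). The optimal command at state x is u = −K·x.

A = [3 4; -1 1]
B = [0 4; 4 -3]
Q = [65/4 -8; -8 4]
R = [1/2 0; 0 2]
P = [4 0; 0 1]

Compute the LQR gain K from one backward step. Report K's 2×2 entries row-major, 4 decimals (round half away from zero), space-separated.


BᵀP = [0.0000 4.0000; 16.0000 -3.0000]
S = R + BᵀPB = [1/2 0; 0 2] + [16.0000 -12.0000; -12.0000 73.0000] = [16.5000 -12.0000; -12.0000 75.0000]
BᵀPA = [-4.0000 4.0000; 51.0000 61.0000]
K = S⁻¹·BᵀPA = [0.2853 0.9438; 0.7257 0.9643]
A−BK = [0.0974 0.1427; 0.0357 0.1180]
AᵀP(A−BK) = [1.1331 1.5940; 1.5940 2.4005]
P' = Q + AᵀP(A−BK) = [17.3831 -6.4060; -6.4060 6.4005]
tr(P') = 23.7836

0.2853 0.9438 0.7257 0.9643


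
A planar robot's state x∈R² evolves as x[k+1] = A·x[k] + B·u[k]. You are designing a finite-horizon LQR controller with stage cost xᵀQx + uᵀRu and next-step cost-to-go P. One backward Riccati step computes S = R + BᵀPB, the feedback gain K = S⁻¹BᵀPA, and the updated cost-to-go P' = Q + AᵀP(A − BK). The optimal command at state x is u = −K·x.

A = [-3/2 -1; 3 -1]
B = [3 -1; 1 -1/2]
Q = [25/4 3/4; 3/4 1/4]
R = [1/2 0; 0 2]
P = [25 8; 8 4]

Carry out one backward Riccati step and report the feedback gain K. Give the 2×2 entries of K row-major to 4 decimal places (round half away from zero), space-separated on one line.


-0.2556 -0.3666 -0.3137 0.0955

BᵀP = [83.0000 28.0000; -29.0000 -10.0000]
S = R + BᵀPB = [1/2 0; 0 2] + [277.0000 -97.0000; -97.0000 34.0000] = [277.5000 -97.0000; -97.0000 36.0000]
BᵀPA = [-40.5000 -111.0000; 13.5000 39.0000]
K = S⁻¹·BᵀPA = [-0.2556 -0.3666; -0.3137 0.0955]
A−BK = [-1.0469 0.1954; 3.0988 -0.5856]
AᵀP(A−BK) = [14.1332 -2.6373; -2.6373 0.5809]
P' = Q + AᵀP(A−BK) = [20.3832 -1.8873; -1.8873 0.8309]
tr(P') = 21.2141


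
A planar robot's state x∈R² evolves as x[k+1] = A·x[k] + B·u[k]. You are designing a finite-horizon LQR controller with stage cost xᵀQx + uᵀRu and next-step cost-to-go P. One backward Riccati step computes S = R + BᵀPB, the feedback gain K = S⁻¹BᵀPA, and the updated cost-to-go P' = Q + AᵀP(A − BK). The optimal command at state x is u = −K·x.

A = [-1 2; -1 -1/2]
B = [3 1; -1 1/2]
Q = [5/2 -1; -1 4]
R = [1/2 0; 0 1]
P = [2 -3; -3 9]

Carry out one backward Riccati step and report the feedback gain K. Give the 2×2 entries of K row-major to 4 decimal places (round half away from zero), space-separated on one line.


BᵀP = [9.0000 -18.0000; 0.5000 1.5000]
S = R + BᵀPB = [1/2 0; 0 1] + [45.0000 0.0000; 0.0000 1.2500] = [45.5000 0.0000; 0.0000 2.2500]
BᵀPA = [9.0000 27.0000; -2.0000 0.2500]
K = S⁻¹·BᵀPA = [0.1978 0.5934; -0.8889 0.1111]
A−BK = [-0.7045 0.1087; -0.3578 0.0379]
AᵀP(A−BK) = [1.4420 -0.1184; -0.1184 0.2002]
P' = Q + AᵀP(A−BK) = [3.9420 -1.1184; -1.1184 4.2002]
tr(P') = 8.1422

0.1978 0.5934 -0.8889 0.1111


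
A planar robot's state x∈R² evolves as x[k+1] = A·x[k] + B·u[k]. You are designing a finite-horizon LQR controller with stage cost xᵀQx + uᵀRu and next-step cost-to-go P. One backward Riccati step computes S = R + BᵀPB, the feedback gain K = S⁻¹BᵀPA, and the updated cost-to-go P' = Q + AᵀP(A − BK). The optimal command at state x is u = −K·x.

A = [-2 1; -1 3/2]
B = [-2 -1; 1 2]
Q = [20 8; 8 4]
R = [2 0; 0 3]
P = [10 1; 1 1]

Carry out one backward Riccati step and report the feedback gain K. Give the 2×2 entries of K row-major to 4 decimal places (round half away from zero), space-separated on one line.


BᵀP = [-19.0000 -1.0000; -8.0000 1.0000]
S = R + BᵀPB = [2 0; 0 3] + [37.0000 17.0000; 17.0000 10.0000] = [39.0000 17.0000; 17.0000 13.0000]
BᵀPA = [39.0000 -20.5000; 15.0000 -6.5000]
K = S⁻¹·BᵀPA = [1.1560 -0.7156; -0.3578 0.4358]
A−BK = [-0.0459 0.0046; -1.4404 1.3440]
AᵀP(A−BK) = [5.2844 -4.1284; -4.1284 3.4128]
P' = Q + AᵀP(A−BK) = [25.2844 3.8716; 3.8716 7.4128]
tr(P') = 32.6972

1.1560 -0.7156 -0.3578 0.4358
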